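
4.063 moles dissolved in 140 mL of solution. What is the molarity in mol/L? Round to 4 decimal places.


Convert volume to liters: V_L = V_mL / 1000.
V_L = 140 / 1000 = 0.14 L
M = n / V_L = 4.063 / 0.14
M = 29.02142857 mol/L, rounded to 4 dp:

29.0214 mol/L


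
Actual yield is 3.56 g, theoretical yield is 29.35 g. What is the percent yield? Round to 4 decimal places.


% yield = 100 * actual / theoretical
% yield = 100 * 3.56 / 29.35
% yield = 12.12947189 %, rounded to 4 dp:

12.1295 %


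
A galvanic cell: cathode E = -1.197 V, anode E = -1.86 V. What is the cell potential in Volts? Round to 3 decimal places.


Standard cell potential: E_cell = E_cathode - E_anode.
E_cell = -1.197 - (-1.86)
E_cell = 0.663 V, rounded to 3 dp:

0.663 V


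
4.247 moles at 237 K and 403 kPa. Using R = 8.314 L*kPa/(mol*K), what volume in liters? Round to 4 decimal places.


PV = nRT, solve for V = nRT / P.
nRT = 4.247 * 8.314 * 237 = 8368.3652
V = 8368.3652 / 403
V = 20.76517419 L, rounded to 4 dp:

20.7652 L


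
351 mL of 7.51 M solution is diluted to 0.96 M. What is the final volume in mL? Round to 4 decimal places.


Dilution: M1*V1 = M2*V2, solve for V2.
V2 = M1*V1 / M2
V2 = 7.51 * 351 / 0.96
V2 = 2636.01 / 0.96
V2 = 2745.84375 mL, rounded to 4 dp:

2745.8438 mL


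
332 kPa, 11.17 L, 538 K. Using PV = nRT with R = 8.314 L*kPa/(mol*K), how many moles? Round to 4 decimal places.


PV = nRT, solve for n = PV / (RT).
PV = 332 * 11.17 = 3708.44
RT = 8.314 * 538 = 4472.932
n = 3708.44 / 4472.932
n = 0.82908482 mol, rounded to 4 dp:

0.8291 mol


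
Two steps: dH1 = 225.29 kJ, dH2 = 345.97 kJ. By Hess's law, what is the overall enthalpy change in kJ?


Hess's law: enthalpy is a state function, so add the step enthalpies.
dH_total = dH1 + dH2 = 225.29 + (345.97)
dH_total = 571.26 kJ:

571.26 kJ


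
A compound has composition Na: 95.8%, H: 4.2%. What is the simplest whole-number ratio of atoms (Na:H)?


Assume 100 g of compound, divide each mass% by atomic mass to get moles, then normalize by the smallest to get a raw atom ratio.
Moles per 100 g: Na: 95.8/22.99 = 4.167, H: 4.2/1.008 = 4.1667
Raw ratio (divide by min = 4.1667): Na: 1.0, H: 1.0
Multiply by 1 to clear fractions: Na: 1.0 ~= 1, H: 1.0 ~= 1
Reduce by GCD to get the simplest whole-number ratio:

1:1


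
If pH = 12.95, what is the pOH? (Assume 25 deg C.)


At 25 deg C, pH + pOH = 14.
pOH = 14 - pH = 14 - 12.95
pOH = 1.05:

1.05


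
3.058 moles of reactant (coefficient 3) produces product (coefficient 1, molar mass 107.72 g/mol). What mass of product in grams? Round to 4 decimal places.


Use the coefficient ratio to convert reactant moles to product moles, then multiply by the product's molar mass.
moles_P = moles_R * (coeff_P / coeff_R) = 3.058 * (1/3) = 1.019333
mass_P = moles_P * M_P = 1.019333 * 107.72
mass_P = 109.80255076 g, rounded to 4 dp:

109.8026 g


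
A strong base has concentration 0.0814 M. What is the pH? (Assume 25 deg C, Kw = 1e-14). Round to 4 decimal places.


A strong base dissociates completely, so [OH-] equals the given concentration.
pOH = -log10([OH-]) = -log10(0.0814) = 1.089376
pH = 14 - pOH = 14 - 1.089376
pH = 12.910624, rounded to 4 dp:

12.9106


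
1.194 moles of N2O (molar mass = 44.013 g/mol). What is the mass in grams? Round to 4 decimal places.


mass = n * M
mass = 1.194 * 44.013
mass = 52.551522 g, rounded to 4 dp:

52.5515 g


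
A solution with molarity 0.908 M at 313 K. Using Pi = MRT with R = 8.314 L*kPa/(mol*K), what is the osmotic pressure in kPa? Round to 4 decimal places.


Osmotic pressure (van't Hoff): Pi = M*R*T.
RT = 8.314 * 313 = 2602.282
Pi = 0.908 * 2602.282
Pi = 2362.872056 kPa, rounded to 4 dp:

2362.8721 kPa


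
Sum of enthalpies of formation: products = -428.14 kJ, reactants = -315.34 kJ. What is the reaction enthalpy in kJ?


dH_rxn = sum(dH_f products) - sum(dH_f reactants)
dH_rxn = -428.14 - (-315.34)
dH_rxn = -112.8 kJ:

-112.80 kJ


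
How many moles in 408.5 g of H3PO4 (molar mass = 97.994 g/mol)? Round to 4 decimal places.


n = mass / M
n = 408.5 / 97.994
n = 4.16862257 mol, rounded to 4 dp:

4.1686 mol


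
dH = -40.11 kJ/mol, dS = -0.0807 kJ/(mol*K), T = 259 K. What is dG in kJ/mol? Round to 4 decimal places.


Gibbs: dG = dH - T*dS (consistent units, dS already in kJ/(mol*K)).
T*dS = 259 * -0.0807 = -20.9013
dG = -40.11 - (-20.9013)
dG = -19.2087 kJ/mol, rounded to 4 dp:

-19.2087 kJ/mol


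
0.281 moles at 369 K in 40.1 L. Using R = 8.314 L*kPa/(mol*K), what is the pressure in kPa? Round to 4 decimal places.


PV = nRT, solve for P = nRT / V.
nRT = 0.281 * 8.314 * 369 = 862.0703
P = 862.0703 / 40.1
P = 21.49801247 kPa, rounded to 4 dp:

21.4980 kPa


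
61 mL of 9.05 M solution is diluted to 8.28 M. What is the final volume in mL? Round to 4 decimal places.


Dilution: M1*V1 = M2*V2, solve for V2.
V2 = M1*V1 / M2
V2 = 9.05 * 61 / 8.28
V2 = 552.05 / 8.28
V2 = 66.67270531 mL, rounded to 4 dp:

66.6727 mL


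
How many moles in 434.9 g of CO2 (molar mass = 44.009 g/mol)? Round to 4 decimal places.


n = mass / M
n = 434.9 / 44.009
n = 9.88206958 mol, rounded to 4 dp:

9.8821 mol


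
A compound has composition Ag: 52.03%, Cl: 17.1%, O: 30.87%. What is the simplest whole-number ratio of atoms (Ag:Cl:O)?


Assume 100 g of compound, divide each mass% by atomic mass to get moles, then normalize by the smallest to get a raw atom ratio.
Moles per 100 g: Ag: 52.03/107.868 = 0.4823, Cl: 17.1/35.453 = 0.4823, O: 30.87/15.999 = 1.9295
Raw ratio (divide by min = 0.4823): Ag: 1.0, Cl: 1.0, O: 4.0
Multiply by 1 to clear fractions: Ag: 1.0 ~= 1, Cl: 1.0 ~= 1, O: 4.0 ~= 4
Reduce by GCD to get the simplest whole-number ratio:

1:1:4


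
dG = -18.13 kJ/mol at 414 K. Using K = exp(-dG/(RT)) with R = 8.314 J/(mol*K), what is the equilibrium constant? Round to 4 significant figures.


dG is in kJ/mol; multiply by 1000 to match R in J/(mol*K).
RT = 8.314 * 414 = 3441.996 J/mol
exponent = -dG*1000 / (RT) = -(-18.13*1000) / 3441.996 = 5.26729258
K = exp(5.26729258)
K = 193.89031, rounded to 4 significant figures:

193.9


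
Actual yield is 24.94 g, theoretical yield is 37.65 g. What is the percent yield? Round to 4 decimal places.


% yield = 100 * actual / theoretical
% yield = 100 * 24.94 / 37.65
% yield = 66.24169987 %, rounded to 4 dp:

66.2417 %


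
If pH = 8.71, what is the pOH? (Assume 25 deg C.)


At 25 deg C, pH + pOH = 14.
pOH = 14 - pH = 14 - 8.71
pOH = 5.29:

5.29


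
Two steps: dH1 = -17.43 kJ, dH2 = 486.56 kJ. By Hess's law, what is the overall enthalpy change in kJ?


Hess's law: enthalpy is a state function, so add the step enthalpies.
dH_total = dH1 + dH2 = -17.43 + (486.56)
dH_total = 469.13 kJ:

469.13 kJ


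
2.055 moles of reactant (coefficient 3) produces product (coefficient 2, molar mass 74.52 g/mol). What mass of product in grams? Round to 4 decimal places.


Use the coefficient ratio to convert reactant moles to product moles, then multiply by the product's molar mass.
moles_P = moles_R * (coeff_P / coeff_R) = 2.055 * (2/3) = 1.37
mass_P = moles_P * M_P = 1.37 * 74.52
mass_P = 102.0924 g, rounded to 4 dp:

102.0924 g


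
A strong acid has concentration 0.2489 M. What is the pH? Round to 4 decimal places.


A strong acid dissociates completely, so [H+] equals the given concentration.
pH = -log10([H+]) = -log10(0.2489)
pH = 0.6039751, rounded to 4 dp:

0.6040


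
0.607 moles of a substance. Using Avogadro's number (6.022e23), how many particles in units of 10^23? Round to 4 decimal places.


N = n * NA, then divide by 1e23 for the requested units.
N / 1e23 = n * 6.022
N / 1e23 = 0.607 * 6.022
N / 1e23 = 3.655354, rounded to 4 dp:

3.6554


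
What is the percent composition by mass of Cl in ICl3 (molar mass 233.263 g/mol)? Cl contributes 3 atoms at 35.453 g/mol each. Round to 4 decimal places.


pct = 100 * (n_elem * M_elem) / M_total
mass_contribution = 3 * 35.453 = 106.359 g/mol
pct = 100 * 106.359 / 233.263
pct = 45.59617256 %, rounded to 4 dp:

45.5962 %


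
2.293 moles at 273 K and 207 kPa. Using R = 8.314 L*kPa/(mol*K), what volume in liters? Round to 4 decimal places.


PV = nRT, solve for V = nRT / P.
nRT = 2.293 * 8.314 * 273 = 5204.4725
V = 5204.4725 / 207
V = 25.14237923 L, rounded to 4 dp:

25.1424 L


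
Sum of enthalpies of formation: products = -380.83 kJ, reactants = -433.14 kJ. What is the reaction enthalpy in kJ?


dH_rxn = sum(dH_f products) - sum(dH_f reactants)
dH_rxn = -380.83 - (-433.14)
dH_rxn = 52.31 kJ:

52.31 kJ


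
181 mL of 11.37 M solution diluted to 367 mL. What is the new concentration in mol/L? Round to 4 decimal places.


Dilution: M1*V1 = M2*V2, solve for M2.
M2 = M1*V1 / V2
M2 = 11.37 * 181 / 367
M2 = 2057.97 / 367
M2 = 5.60754768 mol/L, rounded to 4 dp:

5.6075 mol/L


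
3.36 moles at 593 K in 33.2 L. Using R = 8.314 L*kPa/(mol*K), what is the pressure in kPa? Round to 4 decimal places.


PV = nRT, solve for P = nRT / V.
nRT = 3.36 * 8.314 * 593 = 16565.4787
P = 16565.4787 / 33.2
P = 498.96020181 kPa, rounded to 4 dp:

498.9602 kPa


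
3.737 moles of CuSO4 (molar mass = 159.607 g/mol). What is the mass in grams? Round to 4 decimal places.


mass = n * M
mass = 3.737 * 159.607
mass = 596.451359 g, rounded to 4 dp:

596.4514 g


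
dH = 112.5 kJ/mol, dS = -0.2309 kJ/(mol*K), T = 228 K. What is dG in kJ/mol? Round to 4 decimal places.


Gibbs: dG = dH - T*dS (consistent units, dS already in kJ/(mol*K)).
T*dS = 228 * -0.2309 = -52.6452
dG = 112.5 - (-52.6452)
dG = 165.1452 kJ/mol, rounded to 4 dp:

165.1452 kJ/mol


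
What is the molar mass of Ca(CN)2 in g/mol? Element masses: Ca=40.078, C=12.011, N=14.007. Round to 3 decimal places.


M = sum(count * atomic_mass) over atoms.
M = 1*40.078 + 2*12.011 + 2*14.007
M = 40.078 + 24.022 + 28.014
M = 92.114 g/mol, rounded to 3 dp:

92.114 g/mol


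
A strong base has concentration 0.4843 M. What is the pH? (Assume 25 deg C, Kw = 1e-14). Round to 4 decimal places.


A strong base dissociates completely, so [OH-] equals the given concentration.
pOH = -log10([OH-]) = -log10(0.4843) = 0.314886
pH = 14 - pOH = 14 - 0.314886
pH = 13.685114, rounded to 4 dp:

13.6851


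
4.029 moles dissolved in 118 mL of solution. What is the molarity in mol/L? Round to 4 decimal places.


Convert volume to liters: V_L = V_mL / 1000.
V_L = 118 / 1000 = 0.118 L
M = n / V_L = 4.029 / 0.118
M = 34.1440678 mol/L, rounded to 4 dp:

34.1441 mol/L


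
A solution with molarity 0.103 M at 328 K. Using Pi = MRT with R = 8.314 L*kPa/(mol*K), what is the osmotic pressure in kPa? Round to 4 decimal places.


Osmotic pressure (van't Hoff): Pi = M*R*T.
RT = 8.314 * 328 = 2726.992
Pi = 0.103 * 2726.992
Pi = 280.880176 kPa, rounded to 4 dp:

280.8802 kPa


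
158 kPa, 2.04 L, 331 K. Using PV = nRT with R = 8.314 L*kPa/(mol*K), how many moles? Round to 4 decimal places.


PV = nRT, solve for n = PV / (RT).
PV = 158 * 2.04 = 322.32
RT = 8.314 * 331 = 2751.934
n = 322.32 / 2751.934
n = 0.1171249 mol, rounded to 4 dp:

0.1171 mol


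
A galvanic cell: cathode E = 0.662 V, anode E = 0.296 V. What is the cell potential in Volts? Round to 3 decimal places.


Standard cell potential: E_cell = E_cathode - E_anode.
E_cell = 0.662 - (0.296)
E_cell = 0.366 V, rounded to 3 dp:

0.366 V


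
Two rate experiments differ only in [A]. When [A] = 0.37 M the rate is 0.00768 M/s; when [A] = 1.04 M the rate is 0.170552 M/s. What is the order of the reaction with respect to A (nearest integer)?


Rate is proportional to [A]^n, so rate2/rate1 = ([A]2/[A]1)^n. Take logs to solve for n.
rate2/rate1 = 0.170552 / 0.00768 = 22.2073
[A]2/[A]1 = 1.04 / 0.37 = 2.8108
n = ln(22.2073) / ln(2.8108) = 3.0
Nearest integer order:

3


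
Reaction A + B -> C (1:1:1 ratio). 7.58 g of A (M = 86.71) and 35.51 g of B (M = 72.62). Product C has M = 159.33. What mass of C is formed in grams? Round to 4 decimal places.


Find moles of each reactant; the smaller value is the limiting reagent in a 1:1:1 reaction, so moles_C equals moles of the limiter.
n_A = mass_A / M_A = 7.58 / 86.71 = 0.087418 mol
n_B = mass_B / M_B = 35.51 / 72.62 = 0.488984 mol
Limiting reagent: A (smaller), n_limiting = 0.087418 mol
mass_C = n_limiting * M_C = 0.087418 * 159.33
mass_C = 13.92830994 g, rounded to 4 dp:

13.9283 g


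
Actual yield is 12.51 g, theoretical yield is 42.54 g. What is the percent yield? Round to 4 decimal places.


% yield = 100 * actual / theoretical
% yield = 100 * 12.51 / 42.54
% yield = 29.40761636 %, rounded to 4 dp:

29.4076 %


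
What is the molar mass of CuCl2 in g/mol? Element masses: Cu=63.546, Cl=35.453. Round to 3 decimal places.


M = sum(count * atomic_mass) over atoms.
M = 1*63.546 + 2*35.453
M = 63.546 + 70.906
M = 134.452 g/mol, rounded to 3 dp:

134.452 g/mol


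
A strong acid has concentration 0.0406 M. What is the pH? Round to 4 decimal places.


A strong acid dissociates completely, so [H+] equals the given concentration.
pH = -log10([H+]) = -log10(0.0406)
pH = 1.39147397, rounded to 4 dp:

1.3915


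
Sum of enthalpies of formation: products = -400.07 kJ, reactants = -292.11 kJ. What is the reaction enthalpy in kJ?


dH_rxn = sum(dH_f products) - sum(dH_f reactants)
dH_rxn = -400.07 - (-292.11)
dH_rxn = -107.96 kJ:

-107.96 kJ


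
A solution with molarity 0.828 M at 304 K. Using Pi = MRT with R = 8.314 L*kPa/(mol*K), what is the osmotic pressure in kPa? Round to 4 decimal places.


Osmotic pressure (van't Hoff): Pi = M*R*T.
RT = 8.314 * 304 = 2527.456
Pi = 0.828 * 2527.456
Pi = 2092.733568 kPa, rounded to 4 dp:

2092.7336 kPa


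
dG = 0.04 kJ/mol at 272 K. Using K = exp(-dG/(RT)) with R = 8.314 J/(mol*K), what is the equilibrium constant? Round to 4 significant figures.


dG is in kJ/mol; multiply by 1000 to match R in J/(mol*K).
RT = 8.314 * 272 = 2261.408 J/mol
exponent = -dG*1000 / (RT) = -(0.04*1000) / 2261.408 = -0.0176881
K = exp(-0.0176881)
K = 0.98246742, rounded to 4 significant figures:

0.9825


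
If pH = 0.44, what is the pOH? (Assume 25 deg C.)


At 25 deg C, pH + pOH = 14.
pOH = 14 - pH = 14 - 0.44
pOH = 13.56:

13.56


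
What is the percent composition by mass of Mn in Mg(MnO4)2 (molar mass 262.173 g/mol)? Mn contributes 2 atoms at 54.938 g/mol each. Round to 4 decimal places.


pct = 100 * (n_elem * M_elem) / M_total
mass_contribution = 2 * 54.938 = 109.876 g/mol
pct = 100 * 109.876 / 262.173
pct = 41.90973136 %, rounded to 4 dp:

41.9097 %


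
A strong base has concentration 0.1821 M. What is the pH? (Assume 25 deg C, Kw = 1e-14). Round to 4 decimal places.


A strong base dissociates completely, so [OH-] equals the given concentration.
pOH = -log10([OH-]) = -log10(0.1821) = 0.73969
pH = 14 - pOH = 14 - 0.73969
pH = 13.26031, rounded to 4 dp:

13.2603


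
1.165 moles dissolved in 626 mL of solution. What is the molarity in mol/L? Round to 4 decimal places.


Convert volume to liters: V_L = V_mL / 1000.
V_L = 626 / 1000 = 0.626 L
M = n / V_L = 1.165 / 0.626
M = 1.86102236 mol/L, rounded to 4 dp:

1.8610 mol/L


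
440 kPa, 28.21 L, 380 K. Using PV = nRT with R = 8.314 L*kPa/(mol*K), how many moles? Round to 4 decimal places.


PV = nRT, solve for n = PV / (RT).
PV = 440 * 28.21 = 12412.4
RT = 8.314 * 380 = 3159.32
n = 12412.4 / 3159.32
n = 3.92882013 mol, rounded to 4 dp:

3.9288 mol


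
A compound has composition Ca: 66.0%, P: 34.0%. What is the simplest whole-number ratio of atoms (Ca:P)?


Assume 100 g of compound, divide each mass% by atomic mass to get moles, then normalize by the smallest to get a raw atom ratio.
Moles per 100 g: Ca: 66.0/40.078 = 1.6468, P: 34.0/30.974 = 1.0977
Raw ratio (divide by min = 1.0977): Ca: 1.5, P: 1.0
Multiply by 2 to clear fractions: Ca: 3.0 ~= 3, P: 2.0 ~= 2
Reduce by GCD to get the simplest whole-number ratio:

3:2


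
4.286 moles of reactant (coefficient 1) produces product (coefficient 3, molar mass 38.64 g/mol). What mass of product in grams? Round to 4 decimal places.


Use the coefficient ratio to convert reactant moles to product moles, then multiply by the product's molar mass.
moles_P = moles_R * (coeff_P / coeff_R) = 4.286 * (3/1) = 12.858
mass_P = moles_P * M_P = 12.858 * 38.64
mass_P = 496.83312 g, rounded to 4 dp:

496.8331 g


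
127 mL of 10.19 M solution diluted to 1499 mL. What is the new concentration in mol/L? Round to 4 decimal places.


Dilution: M1*V1 = M2*V2, solve for M2.
M2 = M1*V1 / V2
M2 = 10.19 * 127 / 1499
M2 = 1294.13 / 1499
M2 = 0.86332889 mol/L, rounded to 4 dp:

0.8633 mol/L


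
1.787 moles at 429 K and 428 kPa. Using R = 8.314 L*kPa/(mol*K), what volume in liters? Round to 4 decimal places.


PV = nRT, solve for V = nRT / P.
nRT = 1.787 * 8.314 * 429 = 6373.7036
V = 6373.7036 / 428
V = 14.89183084 L, rounded to 4 dp:

14.8918 L


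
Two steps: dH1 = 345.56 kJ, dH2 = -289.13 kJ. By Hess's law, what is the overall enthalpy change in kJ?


Hess's law: enthalpy is a state function, so add the step enthalpies.
dH_total = dH1 + dH2 = 345.56 + (-289.13)
dH_total = 56.43 kJ:

56.43 kJ


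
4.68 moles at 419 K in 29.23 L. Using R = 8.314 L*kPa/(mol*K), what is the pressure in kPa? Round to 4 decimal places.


PV = nRT, solve for P = nRT / V.
nRT = 4.68 * 8.314 * 419 = 16303.0889
P = 16303.0889 / 29.23
P = 557.75192952 kPa, rounded to 4 dp:

557.7519 kPa


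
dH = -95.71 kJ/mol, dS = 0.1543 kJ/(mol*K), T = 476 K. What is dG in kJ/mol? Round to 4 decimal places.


Gibbs: dG = dH - T*dS (consistent units, dS already in kJ/(mol*K)).
T*dS = 476 * 0.1543 = 73.4468
dG = -95.71 - (73.4468)
dG = -169.1568 kJ/mol, rounded to 4 dp:

-169.1568 kJ/mol


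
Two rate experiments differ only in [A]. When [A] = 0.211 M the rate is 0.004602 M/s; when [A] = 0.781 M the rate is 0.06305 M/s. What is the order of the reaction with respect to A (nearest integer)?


Rate is proportional to [A]^n, so rate2/rate1 = ([A]2/[A]1)^n. Take logs to solve for n.
rate2/rate1 = 0.06305 / 0.004602 = 13.7006
[A]2/[A]1 = 0.781 / 0.211 = 3.7014
n = ln(13.7006) / ln(3.7014) = 2.0
Nearest integer order:

2


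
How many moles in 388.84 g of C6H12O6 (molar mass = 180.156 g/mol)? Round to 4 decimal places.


n = mass / M
n = 388.84 / 180.156
n = 2.15835165 mol, rounded to 4 dp:

2.1584 mol


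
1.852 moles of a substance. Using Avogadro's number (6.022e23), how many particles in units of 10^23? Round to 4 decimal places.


N = n * NA, then divide by 1e23 for the requested units.
N / 1e23 = n * 6.022
N / 1e23 = 1.852 * 6.022
N / 1e23 = 11.152744, rounded to 4 dp:

11.1527


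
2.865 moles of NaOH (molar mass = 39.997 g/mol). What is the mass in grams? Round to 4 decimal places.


mass = n * M
mass = 2.865 * 39.997
mass = 114.591405 g, rounded to 4 dp:

114.5914 g


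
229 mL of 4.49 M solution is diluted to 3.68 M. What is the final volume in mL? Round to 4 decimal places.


Dilution: M1*V1 = M2*V2, solve for V2.
V2 = M1*V1 / M2
V2 = 4.49 * 229 / 3.68
V2 = 1028.21 / 3.68
V2 = 279.4048913 mL, rounded to 4 dp:

279.4049 mL


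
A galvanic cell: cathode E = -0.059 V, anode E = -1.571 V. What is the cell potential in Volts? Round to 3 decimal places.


Standard cell potential: E_cell = E_cathode - E_anode.
E_cell = -0.059 - (-1.571)
E_cell = 1.512 V, rounded to 3 dp:

1.512 V


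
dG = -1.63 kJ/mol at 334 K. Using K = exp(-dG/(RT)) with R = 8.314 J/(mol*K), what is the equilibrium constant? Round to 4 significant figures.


dG is in kJ/mol; multiply by 1000 to match R in J/(mol*K).
RT = 8.314 * 334 = 2776.876 J/mol
exponent = -dG*1000 / (RT) = -(-1.63*1000) / 2776.876 = 0.58699056
K = exp(0.58699056)
K = 1.7985676, rounded to 4 significant figures:

1.799


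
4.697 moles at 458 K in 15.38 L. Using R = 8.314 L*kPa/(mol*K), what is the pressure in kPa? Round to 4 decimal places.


PV = nRT, solve for P = nRT / V.
nRT = 4.697 * 8.314 * 458 = 17885.293
P = 17885.293 / 15.38
P = 1162.89291287 kPa, rounded to 4 dp:

1162.8929 kPa


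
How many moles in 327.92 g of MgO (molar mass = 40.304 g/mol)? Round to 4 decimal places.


n = mass / M
n = 327.92 / 40.304
n = 8.13616514 mol, rounded to 4 dp:

8.1362 mol


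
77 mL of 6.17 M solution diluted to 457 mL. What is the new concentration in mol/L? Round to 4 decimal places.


Dilution: M1*V1 = M2*V2, solve for M2.
M2 = M1*V1 / V2
M2 = 6.17 * 77 / 457
M2 = 475.09 / 457
M2 = 1.03958425 mol/L, rounded to 4 dp:

1.0396 mol/L


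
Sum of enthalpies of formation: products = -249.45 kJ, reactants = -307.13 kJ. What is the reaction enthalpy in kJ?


dH_rxn = sum(dH_f products) - sum(dH_f reactants)
dH_rxn = -249.45 - (-307.13)
dH_rxn = 57.68 kJ:

57.68 kJ


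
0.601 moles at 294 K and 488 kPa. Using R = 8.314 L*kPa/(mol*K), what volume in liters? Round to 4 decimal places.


PV = nRT, solve for V = nRT / P.
nRT = 0.601 * 8.314 * 294 = 1469.0339
V = 1469.0339 / 488
V = 3.01031537 L, rounded to 4 dp:

3.0103 L


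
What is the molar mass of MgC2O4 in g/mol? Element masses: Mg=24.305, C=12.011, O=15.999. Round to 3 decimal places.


M = sum(count * atomic_mass) over atoms.
M = 1*24.305 + 2*12.011 + 4*15.999
M = 24.305 + 24.022 + 63.996
M = 112.323 g/mol, rounded to 3 dp:

112.323 g/mol


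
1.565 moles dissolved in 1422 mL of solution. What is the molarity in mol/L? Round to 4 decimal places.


Convert volume to liters: V_L = V_mL / 1000.
V_L = 1422 / 1000 = 1.422 L
M = n / V_L = 1.565 / 1.422
M = 1.10056259 mol/L, rounded to 4 dp:

1.1006 mol/L


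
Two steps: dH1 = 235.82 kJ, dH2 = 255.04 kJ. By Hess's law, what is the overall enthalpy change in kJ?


Hess's law: enthalpy is a state function, so add the step enthalpies.
dH_total = dH1 + dH2 = 235.82 + (255.04)
dH_total = 490.86 kJ:

490.86 kJ


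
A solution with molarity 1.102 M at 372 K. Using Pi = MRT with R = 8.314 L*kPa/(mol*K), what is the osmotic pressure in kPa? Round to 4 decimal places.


Osmotic pressure (van't Hoff): Pi = M*R*T.
RT = 8.314 * 372 = 3092.808
Pi = 1.102 * 3092.808
Pi = 3408.274416 kPa, rounded to 4 dp:

3408.2744 kPa


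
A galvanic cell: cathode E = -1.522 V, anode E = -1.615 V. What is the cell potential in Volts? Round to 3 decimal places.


Standard cell potential: E_cell = E_cathode - E_anode.
E_cell = -1.522 - (-1.615)
E_cell = 0.093 V, rounded to 3 dp:

0.093 V


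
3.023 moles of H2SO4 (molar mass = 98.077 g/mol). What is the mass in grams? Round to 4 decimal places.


mass = n * M
mass = 3.023 * 98.077
mass = 296.486771 g, rounded to 4 dp:

296.4868 g


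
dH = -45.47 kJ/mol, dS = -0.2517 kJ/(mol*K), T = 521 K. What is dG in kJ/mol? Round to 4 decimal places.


Gibbs: dG = dH - T*dS (consistent units, dS already in kJ/(mol*K)).
T*dS = 521 * -0.2517 = -131.1357
dG = -45.47 - (-131.1357)
dG = 85.6657 kJ/mol, rounded to 4 dp:

85.6657 kJ/mol


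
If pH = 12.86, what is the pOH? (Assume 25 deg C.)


At 25 deg C, pH + pOH = 14.
pOH = 14 - pH = 14 - 12.86
pOH = 1.14:

1.14


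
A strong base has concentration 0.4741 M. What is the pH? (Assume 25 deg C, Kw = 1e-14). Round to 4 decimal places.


A strong base dissociates completely, so [OH-] equals the given concentration.
pOH = -log10([OH-]) = -log10(0.4741) = 0.32413
pH = 14 - pOH = 14 - 0.32413
pH = 13.67587, rounded to 4 dp:

13.6759


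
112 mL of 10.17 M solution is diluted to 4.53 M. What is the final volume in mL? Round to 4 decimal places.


Dilution: M1*V1 = M2*V2, solve for V2.
V2 = M1*V1 / M2
V2 = 10.17 * 112 / 4.53
V2 = 1139.04 / 4.53
V2 = 251.44370861 mL, rounded to 4 dp:

251.4437 mL


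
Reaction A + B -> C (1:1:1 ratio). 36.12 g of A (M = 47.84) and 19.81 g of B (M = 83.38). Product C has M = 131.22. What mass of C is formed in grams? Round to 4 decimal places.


Find moles of each reactant; the smaller value is the limiting reagent in a 1:1:1 reaction, so moles_C equals moles of the limiter.
n_A = mass_A / M_A = 36.12 / 47.84 = 0.755017 mol
n_B = mass_B / M_B = 19.81 / 83.38 = 0.237587 mol
Limiting reagent: B (smaller), n_limiting = 0.237587 mol
mass_C = n_limiting * M_C = 0.237587 * 131.22
mass_C = 31.17616614 g, rounded to 4 dp:

31.1762 g


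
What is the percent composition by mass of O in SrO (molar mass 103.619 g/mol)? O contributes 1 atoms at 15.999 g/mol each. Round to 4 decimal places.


pct = 100 * (n_elem * M_elem) / M_total
mass_contribution = 1 * 15.999 = 15.999 g/mol
pct = 100 * 15.999 / 103.619
pct = 15.44021849 %, rounded to 4 dp:

15.4402 %


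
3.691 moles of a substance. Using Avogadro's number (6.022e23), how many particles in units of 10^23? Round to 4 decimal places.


N = n * NA, then divide by 1e23 for the requested units.
N / 1e23 = n * 6.022
N / 1e23 = 3.691 * 6.022
N / 1e23 = 22.227202, rounded to 4 dp:

22.2272


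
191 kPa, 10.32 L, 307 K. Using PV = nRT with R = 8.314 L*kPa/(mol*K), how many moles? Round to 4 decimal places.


PV = nRT, solve for n = PV / (RT).
PV = 191 * 10.32 = 1971.12
RT = 8.314 * 307 = 2552.398
n = 1971.12 / 2552.398
n = 0.77226201 mol, rounded to 4 dp:

0.7723 mol


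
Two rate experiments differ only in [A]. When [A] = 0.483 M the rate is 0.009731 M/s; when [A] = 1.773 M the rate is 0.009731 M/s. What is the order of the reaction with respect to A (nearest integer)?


Rate is proportional to [A]^n, so rate2/rate1 = ([A]2/[A]1)^n. Take logs to solve for n.
rate2/rate1 = 0.009731 / 0.009731 = 1.0
[A]2/[A]1 = 1.773 / 0.483 = 3.6708
n = ln(1.0) / ln(3.6708) = 0.0
Nearest integer order:

0


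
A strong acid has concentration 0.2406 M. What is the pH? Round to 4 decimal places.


A strong acid dissociates completely, so [H+] equals the given concentration.
pH = -log10([H+]) = -log10(0.2406)
pH = 0.61870438, rounded to 4 dp:

0.6187


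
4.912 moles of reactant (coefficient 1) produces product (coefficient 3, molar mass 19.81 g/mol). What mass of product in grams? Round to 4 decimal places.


Use the coefficient ratio to convert reactant moles to product moles, then multiply by the product's molar mass.
moles_P = moles_R * (coeff_P / coeff_R) = 4.912 * (3/1) = 14.736
mass_P = moles_P * M_P = 14.736 * 19.81
mass_P = 291.92016 g, rounded to 4 dp:

291.9202 g


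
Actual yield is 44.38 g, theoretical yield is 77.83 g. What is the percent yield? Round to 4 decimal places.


% yield = 100 * actual / theoretical
% yield = 100 * 44.38 / 77.83
% yield = 57.02171399 %, rounded to 4 dp:

57.0217 %


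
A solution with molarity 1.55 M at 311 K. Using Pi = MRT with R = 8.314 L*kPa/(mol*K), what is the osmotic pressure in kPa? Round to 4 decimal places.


Osmotic pressure (van't Hoff): Pi = M*R*T.
RT = 8.314 * 311 = 2585.654
Pi = 1.55 * 2585.654
Pi = 4007.7637 kPa, rounded to 4 dp:

4007.7637 kPa


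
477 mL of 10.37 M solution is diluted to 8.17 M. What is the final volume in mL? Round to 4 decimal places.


Dilution: M1*V1 = M2*V2, solve for V2.
V2 = M1*V1 / M2
V2 = 10.37 * 477 / 8.17
V2 = 4946.49 / 8.17
V2 = 605.44553244 mL, rounded to 4 dp:

605.4455 mL


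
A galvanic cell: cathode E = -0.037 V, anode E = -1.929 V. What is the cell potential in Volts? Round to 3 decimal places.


Standard cell potential: E_cell = E_cathode - E_anode.
E_cell = -0.037 - (-1.929)
E_cell = 1.892 V, rounded to 3 dp:

1.892 V


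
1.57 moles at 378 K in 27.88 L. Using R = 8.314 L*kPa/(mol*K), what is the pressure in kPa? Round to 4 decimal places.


PV = nRT, solve for P = nRT / V.
nRT = 1.57 * 8.314 * 378 = 4934.0264
P = 4934.0264 / 27.88
P = 176.97368723 kPa, rounded to 4 dp:

176.9737 kPa


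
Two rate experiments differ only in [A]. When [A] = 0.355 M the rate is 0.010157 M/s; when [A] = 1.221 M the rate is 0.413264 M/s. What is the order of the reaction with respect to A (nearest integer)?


Rate is proportional to [A]^n, so rate2/rate1 = ([A]2/[A]1)^n. Take logs to solve for n.
rate2/rate1 = 0.413264 / 0.010157 = 40.6876
[A]2/[A]1 = 1.221 / 0.355 = 3.4394
n = ln(40.6876) / ln(3.4394) = 3.0
Nearest integer order:

3


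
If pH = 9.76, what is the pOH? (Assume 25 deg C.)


At 25 deg C, pH + pOH = 14.
pOH = 14 - pH = 14 - 9.76
pOH = 4.24:

4.24


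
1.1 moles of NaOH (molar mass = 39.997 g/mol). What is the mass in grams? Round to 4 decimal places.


mass = n * M
mass = 1.1 * 39.997
mass = 43.9967 g, rounded to 4 dp:

43.9967 g


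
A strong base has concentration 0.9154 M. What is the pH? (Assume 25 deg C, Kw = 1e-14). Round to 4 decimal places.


A strong base dissociates completely, so [OH-] equals the given concentration.
pOH = -log10([OH-]) = -log10(0.9154) = 0.038389
pH = 14 - pOH = 14 - 0.038389
pH = 13.961611, rounded to 4 dp:

13.9616


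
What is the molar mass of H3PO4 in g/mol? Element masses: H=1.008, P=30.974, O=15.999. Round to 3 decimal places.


M = sum(count * atomic_mass) over atoms.
M = 3*1.008 + 1*30.974 + 4*15.999
M = 3.024 + 30.974 + 63.996
M = 97.994 g/mol, rounded to 3 dp:

97.994 g/mol


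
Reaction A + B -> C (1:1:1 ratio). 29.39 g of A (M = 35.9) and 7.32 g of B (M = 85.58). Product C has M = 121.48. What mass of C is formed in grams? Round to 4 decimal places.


Find moles of each reactant; the smaller value is the limiting reagent in a 1:1:1 reaction, so moles_C equals moles of the limiter.
n_A = mass_A / M_A = 29.39 / 35.9 = 0.818663 mol
n_B = mass_B / M_B = 7.32 / 85.58 = 0.085534 mol
Limiting reagent: B (smaller), n_limiting = 0.085534 mol
mass_C = n_limiting * M_C = 0.085534 * 121.48
mass_C = 10.39067032 g, rounded to 4 dp:

10.3907 g


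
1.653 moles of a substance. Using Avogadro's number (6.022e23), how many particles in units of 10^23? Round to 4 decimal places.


N = n * NA, then divide by 1e23 for the requested units.
N / 1e23 = n * 6.022
N / 1e23 = 1.653 * 6.022
N / 1e23 = 9.954366, rounded to 4 dp:

9.9544


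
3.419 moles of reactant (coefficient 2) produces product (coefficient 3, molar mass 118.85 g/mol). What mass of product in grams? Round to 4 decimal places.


Use the coefficient ratio to convert reactant moles to product moles, then multiply by the product's molar mass.
moles_P = moles_R * (coeff_P / coeff_R) = 3.419 * (3/2) = 5.1285
mass_P = moles_P * M_P = 5.1285 * 118.85
mass_P = 609.522225 g, rounded to 4 dp:

609.5222 g


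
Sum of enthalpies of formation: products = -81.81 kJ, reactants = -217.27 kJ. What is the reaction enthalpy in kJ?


dH_rxn = sum(dH_f products) - sum(dH_f reactants)
dH_rxn = -81.81 - (-217.27)
dH_rxn = 135.46 kJ:

135.46 kJ


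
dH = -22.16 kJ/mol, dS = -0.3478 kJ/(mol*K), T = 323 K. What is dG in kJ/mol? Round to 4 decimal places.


Gibbs: dG = dH - T*dS (consistent units, dS already in kJ/(mol*K)).
T*dS = 323 * -0.3478 = -112.3394
dG = -22.16 - (-112.3394)
dG = 90.1794 kJ/mol, rounded to 4 dp:

90.1794 kJ/mol


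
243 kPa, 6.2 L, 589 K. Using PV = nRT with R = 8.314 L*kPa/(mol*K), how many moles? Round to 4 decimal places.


PV = nRT, solve for n = PV / (RT).
PV = 243 * 6.2 = 1506.6
RT = 8.314 * 589 = 4896.946
n = 1506.6 / 4896.946
n = 0.30766114 mol, rounded to 4 dp:

0.3077 mol


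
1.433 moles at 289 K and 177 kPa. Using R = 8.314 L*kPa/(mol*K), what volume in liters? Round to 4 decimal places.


PV = nRT, solve for V = nRT / P.
nRT = 1.433 * 8.314 * 289 = 3443.135
V = 3443.135 / 177
V = 19.45274011 L, rounded to 4 dp:

19.4527 L


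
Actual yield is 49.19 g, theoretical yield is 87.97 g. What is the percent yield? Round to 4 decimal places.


% yield = 100 * actual / theoretical
% yield = 100 * 49.19 / 87.97
% yield = 55.91678981 %, rounded to 4 dp:

55.9168 %


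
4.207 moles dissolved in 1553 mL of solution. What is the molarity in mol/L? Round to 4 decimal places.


Convert volume to liters: V_L = V_mL / 1000.
V_L = 1553 / 1000 = 1.553 L
M = n / V_L = 4.207 / 1.553
M = 2.70895042 mol/L, rounded to 4 dp:

2.7090 mol/L


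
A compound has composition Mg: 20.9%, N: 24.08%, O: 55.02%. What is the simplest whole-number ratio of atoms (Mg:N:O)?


Assume 100 g of compound, divide each mass% by atomic mass to get moles, then normalize by the smallest to get a raw atom ratio.
Moles per 100 g: Mg: 20.9/24.305 = 0.8599, N: 24.08/14.007 = 1.7191, O: 55.02/15.999 = 3.439
Raw ratio (divide by min = 0.8599): Mg: 1.0, N: 1.999, O: 3.999
Multiply by 1 to clear fractions: Mg: 1.0 ~= 1, N: 1.999 ~= 2, O: 3.999 ~= 4
Reduce by GCD to get the simplest whole-number ratio:

1:2:4


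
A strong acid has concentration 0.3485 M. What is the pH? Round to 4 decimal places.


A strong acid dissociates completely, so [H+] equals the given concentration.
pH = -log10([H+]) = -log10(0.3485)
pH = 0.45779722, rounded to 4 dp:

0.4578


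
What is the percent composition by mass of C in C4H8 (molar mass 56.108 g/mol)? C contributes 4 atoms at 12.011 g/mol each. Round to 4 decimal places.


pct = 100 * (n_elem * M_elem) / M_total
mass_contribution = 4 * 12.011 = 48.044 g/mol
pct = 100 * 48.044 / 56.108
pct = 85.62771797 %, rounded to 4 dp:

85.6277 %


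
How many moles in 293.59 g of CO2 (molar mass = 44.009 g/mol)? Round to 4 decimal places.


n = mass / M
n = 293.59 / 44.009
n = 6.67113545 mol, rounded to 4 dp:

6.6711 mol


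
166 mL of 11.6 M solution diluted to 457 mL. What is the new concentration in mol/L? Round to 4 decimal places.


Dilution: M1*V1 = M2*V2, solve for M2.
M2 = M1*V1 / V2
M2 = 11.6 * 166 / 457
M2 = 1925.6 / 457
M2 = 4.21356674 mol/L, rounded to 4 dp:

4.2136 mol/L


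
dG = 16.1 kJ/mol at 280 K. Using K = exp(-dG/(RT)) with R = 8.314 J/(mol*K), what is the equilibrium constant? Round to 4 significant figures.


dG is in kJ/mol; multiply by 1000 to match R in J/(mol*K).
RT = 8.314 * 280 = 2327.92 J/mol
exponent = -dG*1000 / (RT) = -(16.1*1000) / 2327.92 = -6.91604522
K = exp(-6.91604522)
K = 0.00099174433, rounded to 4 significant figures:

0.0009917


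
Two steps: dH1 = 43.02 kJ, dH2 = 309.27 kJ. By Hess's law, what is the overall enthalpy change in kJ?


Hess's law: enthalpy is a state function, so add the step enthalpies.
dH_total = dH1 + dH2 = 43.02 + (309.27)
dH_total = 352.29 kJ:

352.29 kJ


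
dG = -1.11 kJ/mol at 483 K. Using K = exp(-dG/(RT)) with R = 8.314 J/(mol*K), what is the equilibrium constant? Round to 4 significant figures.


dG is in kJ/mol; multiply by 1000 to match R in J/(mol*K).
RT = 8.314 * 483 = 4015.662 J/mol
exponent = -dG*1000 / (RT) = -(-1.11*1000) / 4015.662 = 0.27641769
K = exp(0.27641769)
K = 1.3183984, rounded to 4 significant figures:

1.318


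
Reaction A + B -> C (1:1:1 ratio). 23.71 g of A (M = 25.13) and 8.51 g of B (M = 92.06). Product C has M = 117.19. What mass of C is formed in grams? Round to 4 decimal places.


Find moles of each reactant; the smaller value is the limiting reagent in a 1:1:1 reaction, so moles_C equals moles of the limiter.
n_A = mass_A / M_A = 23.71 / 25.13 = 0.943494 mol
n_B = mass_B / M_B = 8.51 / 92.06 = 0.09244 mol
Limiting reagent: B (smaller), n_limiting = 0.09244 mol
mass_C = n_limiting * M_C = 0.09244 * 117.19
mass_C = 10.8330436 g, rounded to 4 dp:

10.8330 g


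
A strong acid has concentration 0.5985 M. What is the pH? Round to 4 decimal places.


A strong acid dissociates completely, so [H+] equals the given concentration.
pH = -log10([H+]) = -log10(0.5985)
pH = 0.22293585, rounded to 4 dp:

0.2229


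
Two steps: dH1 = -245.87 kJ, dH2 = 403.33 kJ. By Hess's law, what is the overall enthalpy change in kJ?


Hess's law: enthalpy is a state function, so add the step enthalpies.
dH_total = dH1 + dH2 = -245.87 + (403.33)
dH_total = 157.46 kJ:

157.46 kJ


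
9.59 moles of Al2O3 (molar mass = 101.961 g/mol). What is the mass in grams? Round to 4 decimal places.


mass = n * M
mass = 9.59 * 101.961
mass = 977.80599 g, rounded to 4 dp:

977.8060 g


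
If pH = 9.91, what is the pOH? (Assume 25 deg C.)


At 25 deg C, pH + pOH = 14.
pOH = 14 - pH = 14 - 9.91
pOH = 4.09:

4.09


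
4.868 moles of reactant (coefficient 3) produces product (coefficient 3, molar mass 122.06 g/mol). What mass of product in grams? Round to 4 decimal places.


Use the coefficient ratio to convert reactant moles to product moles, then multiply by the product's molar mass.
moles_P = moles_R * (coeff_P / coeff_R) = 4.868 * (3/3) = 4.868
mass_P = moles_P * M_P = 4.868 * 122.06
mass_P = 594.18808 g, rounded to 4 dp:

594.1881 g


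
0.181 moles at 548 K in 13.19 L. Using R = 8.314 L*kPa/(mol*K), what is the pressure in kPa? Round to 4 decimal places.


PV = nRT, solve for P = nRT / V.
nRT = 0.181 * 8.314 * 548 = 824.649
P = 824.649 / 13.19
P = 62.52077331 kPa, rounded to 4 dp:

62.5208 kPa


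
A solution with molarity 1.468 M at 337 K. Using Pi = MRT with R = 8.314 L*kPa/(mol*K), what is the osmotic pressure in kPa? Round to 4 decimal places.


Osmotic pressure (van't Hoff): Pi = M*R*T.
RT = 8.314 * 337 = 2801.818
Pi = 1.468 * 2801.818
Pi = 4113.068824 kPa, rounded to 4 dp:

4113.0688 kPa


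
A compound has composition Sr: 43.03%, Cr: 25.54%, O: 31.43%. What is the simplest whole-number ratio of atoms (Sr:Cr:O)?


Assume 100 g of compound, divide each mass% by atomic mass to get moles, then normalize by the smallest to get a raw atom ratio.
Moles per 100 g: Sr: 43.03/87.62 = 0.4911, Cr: 25.54/51.996 = 0.4912, O: 31.43/15.999 = 1.9645
Raw ratio (divide by min = 0.4911): Sr: 1.0, Cr: 1.0, O: 4.0
Multiply by 1 to clear fractions: Sr: 1.0 ~= 1, Cr: 1.0 ~= 1, O: 4.0 ~= 4
Reduce by GCD to get the simplest whole-number ratio:

1:1:4


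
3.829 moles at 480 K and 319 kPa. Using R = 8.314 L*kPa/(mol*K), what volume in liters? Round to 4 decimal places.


PV = nRT, solve for V = nRT / P.
nRT = 3.829 * 8.314 * 480 = 15280.4669
V = 15280.4669 / 319
V = 47.90115016 L, rounded to 4 dp:

47.9012 L


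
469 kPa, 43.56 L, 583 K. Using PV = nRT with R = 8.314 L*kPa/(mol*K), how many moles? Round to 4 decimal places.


PV = nRT, solve for n = PV / (RT).
PV = 469 * 43.56 = 20429.64
RT = 8.314 * 583 = 4847.062
n = 20429.64 / 4847.062
n = 4.21485015 mol, rounded to 4 dp:

4.2149 mol


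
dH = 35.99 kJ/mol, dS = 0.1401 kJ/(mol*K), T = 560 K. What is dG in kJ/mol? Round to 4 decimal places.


Gibbs: dG = dH - T*dS (consistent units, dS already in kJ/(mol*K)).
T*dS = 560 * 0.1401 = 78.456
dG = 35.99 - (78.456)
dG = -42.466 kJ/mol, rounded to 4 dp:

-42.4660 kJ/mol


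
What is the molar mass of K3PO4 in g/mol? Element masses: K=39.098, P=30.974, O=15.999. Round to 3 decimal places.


M = sum(count * atomic_mass) over atoms.
M = 3*39.098 + 1*30.974 + 4*15.999
M = 117.294 + 30.974 + 63.996
M = 212.264 g/mol, rounded to 3 dp:

212.264 g/mol


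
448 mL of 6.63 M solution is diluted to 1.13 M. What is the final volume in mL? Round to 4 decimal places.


Dilution: M1*V1 = M2*V2, solve for V2.
V2 = M1*V1 / M2
V2 = 6.63 * 448 / 1.13
V2 = 2970.24 / 1.13
V2 = 2628.53097345 mL, rounded to 4 dp:

2628.5310 mL


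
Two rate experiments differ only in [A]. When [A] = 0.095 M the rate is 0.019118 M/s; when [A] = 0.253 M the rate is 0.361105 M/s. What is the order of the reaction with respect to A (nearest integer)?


Rate is proportional to [A]^n, so rate2/rate1 = ([A]2/[A]1)^n. Take logs to solve for n.
rate2/rate1 = 0.361105 / 0.019118 = 18.8882
[A]2/[A]1 = 0.253 / 0.095 = 2.6632
n = ln(18.8882) / ln(2.6632) = 3.0
Nearest integer order:

3


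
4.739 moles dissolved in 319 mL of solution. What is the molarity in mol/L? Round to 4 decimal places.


Convert volume to liters: V_L = V_mL / 1000.
V_L = 319 / 1000 = 0.319 L
M = n / V_L = 4.739 / 0.319
M = 14.85579937 mol/L, rounded to 4 dp:

14.8558 mol/L


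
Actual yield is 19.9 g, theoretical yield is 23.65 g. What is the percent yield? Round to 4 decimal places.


% yield = 100 * actual / theoretical
% yield = 100 * 19.9 / 23.65
% yield = 84.14376321 %, rounded to 4 dp:

84.1438 %


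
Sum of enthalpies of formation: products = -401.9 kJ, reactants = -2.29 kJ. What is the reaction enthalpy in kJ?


dH_rxn = sum(dH_f products) - sum(dH_f reactants)
dH_rxn = -401.9 - (-2.29)
dH_rxn = -399.61 kJ:

-399.61 kJ
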